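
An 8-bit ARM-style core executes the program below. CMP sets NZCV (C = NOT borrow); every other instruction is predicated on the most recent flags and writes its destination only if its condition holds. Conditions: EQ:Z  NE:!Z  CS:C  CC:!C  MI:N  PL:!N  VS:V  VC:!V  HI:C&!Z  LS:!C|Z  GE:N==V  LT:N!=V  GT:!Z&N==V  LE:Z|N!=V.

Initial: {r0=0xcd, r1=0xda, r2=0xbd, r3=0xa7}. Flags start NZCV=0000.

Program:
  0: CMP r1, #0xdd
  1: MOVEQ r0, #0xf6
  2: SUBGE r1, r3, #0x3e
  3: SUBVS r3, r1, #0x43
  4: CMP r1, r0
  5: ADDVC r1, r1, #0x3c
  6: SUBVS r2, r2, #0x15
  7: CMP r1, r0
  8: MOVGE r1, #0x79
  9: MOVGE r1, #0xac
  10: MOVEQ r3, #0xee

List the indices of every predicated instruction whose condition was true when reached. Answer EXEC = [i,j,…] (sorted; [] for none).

EXEC = [5,8,9]

0: ✓ CMP  NZCV=1000
1: · MOVEQ
2: · SUBGE
3: · SUBVS
4: ✓ CMP  NZCV=0010
5: ✓ ADDVC  r1←0x16
6: · SUBVS
7: ✓ CMP  NZCV=0000
8: ✓ MOVGE  r1←0x79
9: ✓ MOVGE  r1←0xac
10: · MOVEQ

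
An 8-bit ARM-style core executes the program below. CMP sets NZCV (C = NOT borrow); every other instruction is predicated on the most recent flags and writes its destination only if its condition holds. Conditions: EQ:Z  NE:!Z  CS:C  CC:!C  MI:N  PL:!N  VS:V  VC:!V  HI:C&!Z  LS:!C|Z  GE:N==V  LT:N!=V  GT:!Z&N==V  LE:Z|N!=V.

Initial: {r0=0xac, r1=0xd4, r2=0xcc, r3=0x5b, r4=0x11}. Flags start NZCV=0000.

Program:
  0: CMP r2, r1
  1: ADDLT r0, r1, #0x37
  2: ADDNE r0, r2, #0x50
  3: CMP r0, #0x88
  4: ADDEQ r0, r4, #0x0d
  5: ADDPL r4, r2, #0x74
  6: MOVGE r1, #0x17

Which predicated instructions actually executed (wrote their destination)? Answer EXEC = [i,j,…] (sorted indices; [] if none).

0: ✓ CMP  NZCV=1000
1: ✓ ADDLT  r0←0x0b
2: ✓ ADDNE  r0←0x1c
3: ✓ CMP  NZCV=1001
4: · ADDEQ
5: · ADDPL
6: ✓ MOVGE  r1←0x17

EXEC = [1,2,6]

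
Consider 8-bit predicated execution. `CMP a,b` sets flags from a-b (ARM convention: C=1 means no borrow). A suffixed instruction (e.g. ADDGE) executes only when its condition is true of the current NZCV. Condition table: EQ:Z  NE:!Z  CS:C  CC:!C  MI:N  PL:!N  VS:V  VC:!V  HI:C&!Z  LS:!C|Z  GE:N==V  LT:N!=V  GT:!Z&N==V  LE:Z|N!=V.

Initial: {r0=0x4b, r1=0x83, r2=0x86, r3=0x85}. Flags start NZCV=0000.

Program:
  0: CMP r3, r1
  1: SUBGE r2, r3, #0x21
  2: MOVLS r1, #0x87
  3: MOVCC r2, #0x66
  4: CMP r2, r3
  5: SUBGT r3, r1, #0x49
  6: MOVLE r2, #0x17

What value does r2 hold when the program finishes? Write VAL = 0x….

[0] flags=0010 → (cmp)
[1] flags=0010 GE?T → r2=0x64
[2] flags=0010 LS?F → skip
[3] flags=0010 CC?F → skip
[4] flags=1001 → (cmp)
[5] flags=1001 GT?T → r3=0x3a
[6] flags=1001 LE?F → skip

VAL = 0x64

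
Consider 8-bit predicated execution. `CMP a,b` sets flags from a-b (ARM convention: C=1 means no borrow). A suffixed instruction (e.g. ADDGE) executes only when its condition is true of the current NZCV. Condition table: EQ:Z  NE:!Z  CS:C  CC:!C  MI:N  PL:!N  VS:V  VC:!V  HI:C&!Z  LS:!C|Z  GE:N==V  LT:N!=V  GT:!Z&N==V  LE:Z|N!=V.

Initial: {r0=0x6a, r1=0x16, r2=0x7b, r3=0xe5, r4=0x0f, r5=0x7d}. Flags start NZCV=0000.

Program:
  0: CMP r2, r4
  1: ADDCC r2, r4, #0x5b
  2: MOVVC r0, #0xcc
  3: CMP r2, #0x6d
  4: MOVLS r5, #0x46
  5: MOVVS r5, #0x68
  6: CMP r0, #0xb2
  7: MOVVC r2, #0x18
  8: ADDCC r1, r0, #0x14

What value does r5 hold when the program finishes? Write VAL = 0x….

VAL = 0x7d

0: ✓ CMP  NZCV=0010
1: · ADDCC
2: ✓ MOVVC  r0←0xcc
3: ✓ CMP  NZCV=0010
4: · MOVLS
5: · MOVVS
6: ✓ CMP  NZCV=0010
7: ✓ MOVVC  r2←0x18
8: · ADDCC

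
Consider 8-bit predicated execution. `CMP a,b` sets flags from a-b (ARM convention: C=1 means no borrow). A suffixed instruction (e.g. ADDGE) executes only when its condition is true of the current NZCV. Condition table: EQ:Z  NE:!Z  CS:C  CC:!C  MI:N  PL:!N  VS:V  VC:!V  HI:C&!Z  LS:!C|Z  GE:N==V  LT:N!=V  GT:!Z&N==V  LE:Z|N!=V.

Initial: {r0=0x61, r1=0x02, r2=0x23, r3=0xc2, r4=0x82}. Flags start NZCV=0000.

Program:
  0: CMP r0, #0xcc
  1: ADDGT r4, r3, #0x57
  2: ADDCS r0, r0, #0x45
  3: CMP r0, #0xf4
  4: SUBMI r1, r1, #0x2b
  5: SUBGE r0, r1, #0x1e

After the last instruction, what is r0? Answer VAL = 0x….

VAL = 0xe4

0: ✓ CMP  NZCV=1001
1: ✓ ADDGT  r4←0x19
2: · ADDCS
3: ✓ CMP  NZCV=0000
4: · SUBMI
5: ✓ SUBGE  r0←0xe4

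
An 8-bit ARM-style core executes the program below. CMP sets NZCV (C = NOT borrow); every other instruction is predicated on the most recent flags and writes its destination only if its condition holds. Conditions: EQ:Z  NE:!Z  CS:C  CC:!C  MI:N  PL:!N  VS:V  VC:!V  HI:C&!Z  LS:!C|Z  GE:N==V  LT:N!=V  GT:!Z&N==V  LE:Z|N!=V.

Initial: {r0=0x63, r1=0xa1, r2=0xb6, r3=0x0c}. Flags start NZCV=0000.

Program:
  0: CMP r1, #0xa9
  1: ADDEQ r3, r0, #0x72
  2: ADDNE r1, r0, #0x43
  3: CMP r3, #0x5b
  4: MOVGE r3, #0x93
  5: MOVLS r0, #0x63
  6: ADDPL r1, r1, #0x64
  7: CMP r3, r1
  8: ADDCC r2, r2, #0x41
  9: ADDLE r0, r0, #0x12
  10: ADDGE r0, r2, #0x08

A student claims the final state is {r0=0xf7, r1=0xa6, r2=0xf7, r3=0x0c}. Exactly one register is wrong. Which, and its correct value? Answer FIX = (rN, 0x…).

0: ✓ CMP  NZCV=1000
1: · ADDEQ
2: ✓ ADDNE  r1←0xa6
3: ✓ CMP  NZCV=1000
4: · MOVGE
5: ✓ MOVLS  r0←0x63
6: · ADDPL
7: ✓ CMP  NZCV=0000
8: ✓ ADDCC  r2←0xf7
9: · ADDLE
10: ✓ ADDGE  r0←0xff

FIX = (r0, 0xff)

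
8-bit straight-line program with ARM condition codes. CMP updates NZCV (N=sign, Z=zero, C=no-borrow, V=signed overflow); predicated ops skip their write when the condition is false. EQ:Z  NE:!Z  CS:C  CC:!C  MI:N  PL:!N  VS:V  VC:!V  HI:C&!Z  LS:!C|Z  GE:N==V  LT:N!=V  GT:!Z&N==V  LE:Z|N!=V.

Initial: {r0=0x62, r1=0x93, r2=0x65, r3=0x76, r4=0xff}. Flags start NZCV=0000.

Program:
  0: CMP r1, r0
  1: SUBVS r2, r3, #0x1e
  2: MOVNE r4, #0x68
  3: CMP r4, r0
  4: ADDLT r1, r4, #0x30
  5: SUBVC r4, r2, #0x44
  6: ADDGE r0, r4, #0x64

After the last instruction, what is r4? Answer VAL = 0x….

0: ✓ CMP  NZCV=0011
1: ✓ SUBVS  r2←0x58
2: ✓ MOVNE  r4←0x68
3: ✓ CMP  NZCV=0010
4: · ADDLT
5: ✓ SUBVC  r4←0x14
6: ✓ ADDGE  r0←0x78

VAL = 0x14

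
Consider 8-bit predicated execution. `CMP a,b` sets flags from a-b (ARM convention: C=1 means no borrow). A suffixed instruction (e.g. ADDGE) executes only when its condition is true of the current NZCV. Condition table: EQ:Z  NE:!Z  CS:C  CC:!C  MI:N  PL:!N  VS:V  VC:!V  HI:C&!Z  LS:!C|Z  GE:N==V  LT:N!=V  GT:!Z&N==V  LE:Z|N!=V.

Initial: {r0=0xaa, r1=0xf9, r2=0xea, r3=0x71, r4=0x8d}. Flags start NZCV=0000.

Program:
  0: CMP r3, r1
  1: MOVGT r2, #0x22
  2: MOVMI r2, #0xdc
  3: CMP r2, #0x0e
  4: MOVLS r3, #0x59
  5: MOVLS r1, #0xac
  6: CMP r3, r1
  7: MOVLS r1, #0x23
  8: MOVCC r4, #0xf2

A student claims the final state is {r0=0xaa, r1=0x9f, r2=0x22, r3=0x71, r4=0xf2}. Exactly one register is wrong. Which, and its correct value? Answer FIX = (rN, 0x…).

FIX = (r1, 0x23)

0: ✓ CMP  NZCV=0000
1: ✓ MOVGT  r2←0x22
2: · MOVMI
3: ✓ CMP  NZCV=0010
4: · MOVLS
5: · MOVLS
6: ✓ CMP  NZCV=0000
7: ✓ MOVLS  r1←0x23
8: ✓ MOVCC  r4←0xf2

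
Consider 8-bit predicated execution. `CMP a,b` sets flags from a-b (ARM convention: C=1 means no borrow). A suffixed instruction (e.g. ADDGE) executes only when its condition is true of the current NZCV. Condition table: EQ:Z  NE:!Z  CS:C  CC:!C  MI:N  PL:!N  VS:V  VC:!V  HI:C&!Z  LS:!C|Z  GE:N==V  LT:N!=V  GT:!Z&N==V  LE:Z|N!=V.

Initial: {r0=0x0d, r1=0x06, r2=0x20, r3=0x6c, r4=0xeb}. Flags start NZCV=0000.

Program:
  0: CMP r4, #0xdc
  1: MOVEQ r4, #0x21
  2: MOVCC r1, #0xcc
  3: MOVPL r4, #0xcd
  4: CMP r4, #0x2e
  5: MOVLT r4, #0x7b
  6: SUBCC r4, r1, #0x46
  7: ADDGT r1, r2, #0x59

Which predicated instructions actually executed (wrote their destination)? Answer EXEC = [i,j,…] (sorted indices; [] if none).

[0] flags=0010 → (cmp)
[1] flags=0010 EQ?F → skip
[2] flags=0010 CC?F → skip
[3] flags=0010 PL?T → r4=0xcd
[4] flags=1010 → (cmp)
[5] flags=1010 LT?T → r4=0x7b
[6] flags=1010 CC?F → skip
[7] flags=1010 GT?F → skip

EXEC = [3,5]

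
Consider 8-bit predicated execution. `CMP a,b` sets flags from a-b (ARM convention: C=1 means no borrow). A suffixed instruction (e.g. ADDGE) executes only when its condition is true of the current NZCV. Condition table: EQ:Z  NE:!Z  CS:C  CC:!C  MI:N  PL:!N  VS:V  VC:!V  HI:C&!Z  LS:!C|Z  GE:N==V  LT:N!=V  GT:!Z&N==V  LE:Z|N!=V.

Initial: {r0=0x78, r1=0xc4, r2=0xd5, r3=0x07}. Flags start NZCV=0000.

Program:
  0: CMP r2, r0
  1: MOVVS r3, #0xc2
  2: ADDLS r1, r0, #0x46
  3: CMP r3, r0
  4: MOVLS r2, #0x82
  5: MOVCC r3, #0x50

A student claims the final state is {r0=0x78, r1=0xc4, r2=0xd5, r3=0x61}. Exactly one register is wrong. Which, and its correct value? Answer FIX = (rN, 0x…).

[0] flags=0011 → (cmp)
[1] flags=0011 VS?T → r3=0xc2
[2] flags=0011 LS?F → skip
[3] flags=0011 → (cmp)
[4] flags=0011 LS?F → skip
[5] flags=0011 CC?F → skip

FIX = (r3, 0xc2)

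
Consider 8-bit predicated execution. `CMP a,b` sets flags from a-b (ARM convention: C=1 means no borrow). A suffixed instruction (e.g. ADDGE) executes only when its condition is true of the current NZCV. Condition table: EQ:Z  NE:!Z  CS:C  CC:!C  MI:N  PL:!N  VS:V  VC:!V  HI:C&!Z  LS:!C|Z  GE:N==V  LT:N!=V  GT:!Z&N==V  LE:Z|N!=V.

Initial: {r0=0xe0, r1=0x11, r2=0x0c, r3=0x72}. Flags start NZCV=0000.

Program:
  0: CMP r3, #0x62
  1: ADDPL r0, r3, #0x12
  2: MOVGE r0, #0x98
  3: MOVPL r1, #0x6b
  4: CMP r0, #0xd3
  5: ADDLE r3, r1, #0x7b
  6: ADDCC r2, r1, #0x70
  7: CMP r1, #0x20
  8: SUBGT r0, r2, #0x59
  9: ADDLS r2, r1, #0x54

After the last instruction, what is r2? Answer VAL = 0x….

VAL = 0xdb

[0] flags=0010 → (cmp)
[1] flags=0010 PL?T → r0=0x84
[2] flags=0010 GE?T → r0=0x98
[3] flags=0010 PL?T → r1=0x6b
[4] flags=1000 → (cmp)
[5] flags=1000 LE?T → r3=0xe6
[6] flags=1000 CC?T → r2=0xdb
[7] flags=0010 → (cmp)
[8] flags=0010 GT?T → r0=0x82
[9] flags=0010 LS?F → skip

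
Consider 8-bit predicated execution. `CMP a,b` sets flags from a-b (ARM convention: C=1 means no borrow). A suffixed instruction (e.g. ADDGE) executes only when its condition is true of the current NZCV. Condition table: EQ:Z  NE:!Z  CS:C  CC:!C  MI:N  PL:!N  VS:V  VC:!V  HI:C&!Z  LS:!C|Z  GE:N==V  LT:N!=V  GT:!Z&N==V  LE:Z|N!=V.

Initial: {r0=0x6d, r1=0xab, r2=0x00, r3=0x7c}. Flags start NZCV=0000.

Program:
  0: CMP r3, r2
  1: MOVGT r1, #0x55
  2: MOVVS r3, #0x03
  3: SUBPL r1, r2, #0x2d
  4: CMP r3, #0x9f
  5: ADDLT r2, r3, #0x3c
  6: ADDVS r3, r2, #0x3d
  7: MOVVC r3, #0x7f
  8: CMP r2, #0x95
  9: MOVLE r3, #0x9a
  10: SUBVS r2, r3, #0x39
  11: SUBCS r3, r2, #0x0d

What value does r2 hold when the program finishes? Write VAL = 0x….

VAL = 0x00

[0] flags=0010 → (cmp)
[1] flags=0010 GT?T → r1=0x55
[2] flags=0010 VS?F → skip
[3] flags=0010 PL?T → r1=0xd3
[4] flags=1001 → (cmp)
[5] flags=1001 LT?F → skip
[6] flags=1001 VS?T → r3=0x3d
[7] flags=1001 VC?F → skip
[8] flags=0000 → (cmp)
[9] flags=0000 LE?F → skip
[10] flags=0000 VS?F → skip
[11] flags=0000 CS?F → skip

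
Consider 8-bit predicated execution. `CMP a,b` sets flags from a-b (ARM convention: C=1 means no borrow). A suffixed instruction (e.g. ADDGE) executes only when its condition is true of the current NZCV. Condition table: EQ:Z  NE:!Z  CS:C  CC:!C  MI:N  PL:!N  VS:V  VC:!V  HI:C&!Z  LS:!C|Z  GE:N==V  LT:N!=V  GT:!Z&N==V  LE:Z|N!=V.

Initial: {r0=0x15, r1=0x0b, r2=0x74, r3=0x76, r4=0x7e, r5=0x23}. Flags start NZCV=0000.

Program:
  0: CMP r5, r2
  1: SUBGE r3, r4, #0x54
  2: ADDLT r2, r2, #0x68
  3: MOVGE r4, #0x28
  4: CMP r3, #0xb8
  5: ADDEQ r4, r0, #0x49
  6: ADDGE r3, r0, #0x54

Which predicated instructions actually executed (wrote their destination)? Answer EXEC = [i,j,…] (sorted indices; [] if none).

0: ✓ CMP  NZCV=1000
1: · SUBGE
2: ✓ ADDLT  r2←0xdc
3: · MOVGE
4: ✓ CMP  NZCV=1001
5: · ADDEQ
6: ✓ ADDGE  r3←0x69

EXEC = [2,6]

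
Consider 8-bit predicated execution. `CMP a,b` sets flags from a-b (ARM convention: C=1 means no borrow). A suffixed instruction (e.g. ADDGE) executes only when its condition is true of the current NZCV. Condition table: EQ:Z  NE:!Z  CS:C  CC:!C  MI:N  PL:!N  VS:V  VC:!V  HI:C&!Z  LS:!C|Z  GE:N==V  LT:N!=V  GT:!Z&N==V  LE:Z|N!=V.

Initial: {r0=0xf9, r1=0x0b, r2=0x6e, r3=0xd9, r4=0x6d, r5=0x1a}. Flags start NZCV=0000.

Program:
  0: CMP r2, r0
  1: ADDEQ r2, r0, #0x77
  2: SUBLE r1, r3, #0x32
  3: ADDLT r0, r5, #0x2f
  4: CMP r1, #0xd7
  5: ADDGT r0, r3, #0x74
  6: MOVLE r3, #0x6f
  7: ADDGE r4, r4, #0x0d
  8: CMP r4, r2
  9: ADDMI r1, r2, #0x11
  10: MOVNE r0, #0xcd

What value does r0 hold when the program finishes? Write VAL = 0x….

0: ✓ CMP  NZCV=0000
1: · ADDEQ
2: · SUBLE
3: · ADDLT
4: ✓ CMP  NZCV=0000
5: ✓ ADDGT  r0←0x4d
6: · MOVLE
7: ✓ ADDGE  r4←0x7a
8: ✓ CMP  NZCV=0010
9: · ADDMI
10: ✓ MOVNE  r0←0xcd

VAL = 0xcd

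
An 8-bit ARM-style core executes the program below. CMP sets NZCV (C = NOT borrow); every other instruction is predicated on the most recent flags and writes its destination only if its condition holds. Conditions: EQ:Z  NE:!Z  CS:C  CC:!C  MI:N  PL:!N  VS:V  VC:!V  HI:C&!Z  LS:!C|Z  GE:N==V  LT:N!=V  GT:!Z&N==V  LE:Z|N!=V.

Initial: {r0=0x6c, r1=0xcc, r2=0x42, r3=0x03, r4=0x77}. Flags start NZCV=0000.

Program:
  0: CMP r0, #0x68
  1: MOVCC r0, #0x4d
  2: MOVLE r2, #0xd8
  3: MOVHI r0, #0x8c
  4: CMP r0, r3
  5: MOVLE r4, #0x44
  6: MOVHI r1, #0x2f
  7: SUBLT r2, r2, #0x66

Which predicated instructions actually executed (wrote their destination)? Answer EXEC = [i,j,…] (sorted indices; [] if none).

0: ✓ CMP  NZCV=0010
1: · MOVCC
2: · MOVLE
3: ✓ MOVHI  r0←0x8c
4: ✓ CMP  NZCV=1010
5: ✓ MOVLE  r4←0x44
6: ✓ MOVHI  r1←0x2f
7: ✓ SUBLT  r2←0xdc

EXEC = [3,5,6,7]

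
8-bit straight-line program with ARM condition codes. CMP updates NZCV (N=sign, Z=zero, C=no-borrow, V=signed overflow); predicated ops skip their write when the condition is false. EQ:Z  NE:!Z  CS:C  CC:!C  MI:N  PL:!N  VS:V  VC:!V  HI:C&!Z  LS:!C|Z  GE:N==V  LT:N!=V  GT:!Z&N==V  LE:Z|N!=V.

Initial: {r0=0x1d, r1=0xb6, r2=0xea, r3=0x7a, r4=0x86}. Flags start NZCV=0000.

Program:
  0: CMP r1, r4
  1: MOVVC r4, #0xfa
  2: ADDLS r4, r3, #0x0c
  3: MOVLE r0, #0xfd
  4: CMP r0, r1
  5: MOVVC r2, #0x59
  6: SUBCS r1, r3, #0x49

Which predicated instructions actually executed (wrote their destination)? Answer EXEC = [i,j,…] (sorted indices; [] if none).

[0] flags=0010 → (cmp)
[1] flags=0010 VC?T → r4=0xfa
[2] flags=0010 LS?F → skip
[3] flags=0010 LE?F → skip
[4] flags=0000 → (cmp)
[5] flags=0000 VC?T → r2=0x59
[6] flags=0000 CS?F → skip

EXEC = [1,5]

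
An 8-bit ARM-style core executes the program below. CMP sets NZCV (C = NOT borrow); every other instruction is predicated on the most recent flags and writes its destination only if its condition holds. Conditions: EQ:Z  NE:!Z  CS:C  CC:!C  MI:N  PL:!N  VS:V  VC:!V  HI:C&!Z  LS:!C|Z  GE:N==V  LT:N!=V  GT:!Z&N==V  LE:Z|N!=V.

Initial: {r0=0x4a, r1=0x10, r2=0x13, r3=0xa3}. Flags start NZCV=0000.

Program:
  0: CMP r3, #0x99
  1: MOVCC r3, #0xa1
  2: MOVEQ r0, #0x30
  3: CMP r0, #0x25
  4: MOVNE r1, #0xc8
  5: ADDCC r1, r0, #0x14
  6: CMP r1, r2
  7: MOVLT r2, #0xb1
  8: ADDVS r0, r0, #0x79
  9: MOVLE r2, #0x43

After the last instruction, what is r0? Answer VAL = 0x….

VAL = 0x4a

0: ✓ CMP  NZCV=0010
1: · MOVCC
2: · MOVEQ
3: ✓ CMP  NZCV=0010
4: ✓ MOVNE  r1←0xc8
5: · ADDCC
6: ✓ CMP  NZCV=1010
7: ✓ MOVLT  r2←0xb1
8: · ADDVS
9: ✓ MOVLE  r2←0x43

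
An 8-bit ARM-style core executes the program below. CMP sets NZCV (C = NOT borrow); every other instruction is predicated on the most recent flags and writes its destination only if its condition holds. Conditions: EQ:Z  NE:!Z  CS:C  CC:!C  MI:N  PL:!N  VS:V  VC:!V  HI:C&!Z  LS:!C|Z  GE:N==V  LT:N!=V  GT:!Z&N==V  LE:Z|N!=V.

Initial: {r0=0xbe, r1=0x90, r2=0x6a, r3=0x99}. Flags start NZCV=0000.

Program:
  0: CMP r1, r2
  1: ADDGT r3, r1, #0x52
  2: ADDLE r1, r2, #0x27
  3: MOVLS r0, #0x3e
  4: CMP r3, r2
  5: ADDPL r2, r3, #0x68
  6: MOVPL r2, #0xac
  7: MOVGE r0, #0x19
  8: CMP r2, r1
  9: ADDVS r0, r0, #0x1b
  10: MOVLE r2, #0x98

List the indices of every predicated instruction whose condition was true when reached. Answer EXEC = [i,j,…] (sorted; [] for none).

[0] flags=0011 → (cmp)
[1] flags=0011 GT?F → skip
[2] flags=0011 LE?T → r1=0x91
[3] flags=0011 LS?F → skip
[4] flags=0011 → (cmp)
[5] flags=0011 PL?T → r2=0x01
[6] flags=0011 PL?T → r2=0xac
[7] flags=0011 GE?F → skip
[8] flags=0010 → (cmp)
[9] flags=0010 VS?F → skip
[10] flags=0010 LE?F → skip

EXEC = [2,5,6]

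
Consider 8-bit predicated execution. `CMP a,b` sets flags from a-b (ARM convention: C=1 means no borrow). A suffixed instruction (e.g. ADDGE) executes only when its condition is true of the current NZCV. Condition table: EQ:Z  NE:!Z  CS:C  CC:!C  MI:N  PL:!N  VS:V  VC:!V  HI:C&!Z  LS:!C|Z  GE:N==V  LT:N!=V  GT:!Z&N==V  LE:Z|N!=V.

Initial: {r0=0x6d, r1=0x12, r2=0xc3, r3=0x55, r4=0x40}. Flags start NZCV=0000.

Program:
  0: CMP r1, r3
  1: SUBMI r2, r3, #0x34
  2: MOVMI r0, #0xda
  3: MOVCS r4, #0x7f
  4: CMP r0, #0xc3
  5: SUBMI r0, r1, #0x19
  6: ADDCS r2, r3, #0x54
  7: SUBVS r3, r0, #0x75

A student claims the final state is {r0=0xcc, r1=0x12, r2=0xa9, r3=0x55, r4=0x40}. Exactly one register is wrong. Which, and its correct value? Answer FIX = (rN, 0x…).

FIX = (r0, 0xda)

0: ✓ CMP  NZCV=1000
1: ✓ SUBMI  r2←0x21
2: ✓ MOVMI  r0←0xda
3: · MOVCS
4: ✓ CMP  NZCV=0010
5: · SUBMI
6: ✓ ADDCS  r2←0xa9
7: · SUBVS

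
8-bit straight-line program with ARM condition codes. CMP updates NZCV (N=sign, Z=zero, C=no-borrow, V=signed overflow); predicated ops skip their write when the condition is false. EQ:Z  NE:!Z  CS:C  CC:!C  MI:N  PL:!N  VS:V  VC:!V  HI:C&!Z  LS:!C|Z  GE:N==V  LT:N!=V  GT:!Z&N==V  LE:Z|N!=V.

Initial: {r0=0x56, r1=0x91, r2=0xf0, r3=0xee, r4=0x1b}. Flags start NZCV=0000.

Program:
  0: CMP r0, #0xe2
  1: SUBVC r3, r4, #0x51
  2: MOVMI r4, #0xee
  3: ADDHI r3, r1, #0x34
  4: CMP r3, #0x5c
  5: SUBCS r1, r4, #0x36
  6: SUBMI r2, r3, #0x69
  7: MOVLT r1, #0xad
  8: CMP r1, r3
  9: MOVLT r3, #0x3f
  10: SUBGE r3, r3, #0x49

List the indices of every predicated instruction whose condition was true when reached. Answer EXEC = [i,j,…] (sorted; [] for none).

EXEC = [1,5,7,9]

[0] flags=0000 → (cmp)
[1] flags=0000 VC?T → r3=0xca
[2] flags=0000 MI?F → skip
[3] flags=0000 HI?F → skip
[4] flags=0011 → (cmp)
[5] flags=0011 CS?T → r1=0xe5
[6] flags=0011 MI?F → skip
[7] flags=0011 LT?T → r1=0xad
[8] flags=1000 → (cmp)
[9] flags=1000 LT?T → r3=0x3f
[10] flags=1000 GE?F → skip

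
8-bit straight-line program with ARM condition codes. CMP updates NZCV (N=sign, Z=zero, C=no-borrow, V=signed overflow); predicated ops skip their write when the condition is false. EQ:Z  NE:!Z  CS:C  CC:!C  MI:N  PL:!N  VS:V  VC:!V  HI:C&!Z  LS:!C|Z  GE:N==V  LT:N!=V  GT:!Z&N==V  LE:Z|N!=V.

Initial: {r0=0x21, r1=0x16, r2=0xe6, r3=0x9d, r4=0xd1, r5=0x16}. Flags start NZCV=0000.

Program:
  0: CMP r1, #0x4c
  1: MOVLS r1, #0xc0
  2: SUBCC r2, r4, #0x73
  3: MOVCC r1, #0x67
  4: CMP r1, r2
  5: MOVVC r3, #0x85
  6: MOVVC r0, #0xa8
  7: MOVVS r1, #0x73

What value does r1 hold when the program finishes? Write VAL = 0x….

VAL = 0x67

0: ✓ CMP  NZCV=1000
1: ✓ MOVLS  r1←0xc0
2: ✓ SUBCC  r2←0x5e
3: ✓ MOVCC  r1←0x67
4: ✓ CMP  NZCV=0010
5: ✓ MOVVC  r3←0x85
6: ✓ MOVVC  r0←0xa8
7: · MOVVS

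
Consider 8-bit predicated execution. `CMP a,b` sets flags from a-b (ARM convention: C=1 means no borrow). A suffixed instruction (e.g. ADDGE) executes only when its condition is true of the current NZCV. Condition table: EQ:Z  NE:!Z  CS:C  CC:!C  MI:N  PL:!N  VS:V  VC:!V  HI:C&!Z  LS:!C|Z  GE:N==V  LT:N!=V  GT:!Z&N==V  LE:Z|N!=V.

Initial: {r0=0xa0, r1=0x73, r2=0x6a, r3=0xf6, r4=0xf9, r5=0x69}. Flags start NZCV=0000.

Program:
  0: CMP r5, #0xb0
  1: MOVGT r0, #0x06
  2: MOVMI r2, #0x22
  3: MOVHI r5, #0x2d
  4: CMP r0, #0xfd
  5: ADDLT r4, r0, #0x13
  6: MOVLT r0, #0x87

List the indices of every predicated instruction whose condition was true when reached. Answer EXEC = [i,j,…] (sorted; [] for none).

0: ✓ CMP  NZCV=1001
1: ✓ MOVGT  r0←0x06
2: ✓ MOVMI  r2←0x22
3: · MOVHI
4: ✓ CMP  NZCV=0000
5: · ADDLT
6: · MOVLT

EXEC = [1,2]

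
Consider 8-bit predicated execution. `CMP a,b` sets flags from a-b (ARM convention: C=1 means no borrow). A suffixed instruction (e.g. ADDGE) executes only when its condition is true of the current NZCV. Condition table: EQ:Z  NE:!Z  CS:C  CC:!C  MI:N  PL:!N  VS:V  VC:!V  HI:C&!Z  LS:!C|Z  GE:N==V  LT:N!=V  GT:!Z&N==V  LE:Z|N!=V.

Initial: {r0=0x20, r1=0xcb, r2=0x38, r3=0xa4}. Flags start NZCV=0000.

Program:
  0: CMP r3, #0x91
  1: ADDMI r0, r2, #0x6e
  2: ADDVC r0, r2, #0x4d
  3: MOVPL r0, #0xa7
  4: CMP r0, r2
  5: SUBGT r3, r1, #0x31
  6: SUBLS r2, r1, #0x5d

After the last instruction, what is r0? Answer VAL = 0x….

VAL = 0xa7

0: ✓ CMP  NZCV=0010
1: · ADDMI
2: ✓ ADDVC  r0←0x85
3: ✓ MOVPL  r0←0xa7
4: ✓ CMP  NZCV=0011
5: · SUBGT
6: · SUBLS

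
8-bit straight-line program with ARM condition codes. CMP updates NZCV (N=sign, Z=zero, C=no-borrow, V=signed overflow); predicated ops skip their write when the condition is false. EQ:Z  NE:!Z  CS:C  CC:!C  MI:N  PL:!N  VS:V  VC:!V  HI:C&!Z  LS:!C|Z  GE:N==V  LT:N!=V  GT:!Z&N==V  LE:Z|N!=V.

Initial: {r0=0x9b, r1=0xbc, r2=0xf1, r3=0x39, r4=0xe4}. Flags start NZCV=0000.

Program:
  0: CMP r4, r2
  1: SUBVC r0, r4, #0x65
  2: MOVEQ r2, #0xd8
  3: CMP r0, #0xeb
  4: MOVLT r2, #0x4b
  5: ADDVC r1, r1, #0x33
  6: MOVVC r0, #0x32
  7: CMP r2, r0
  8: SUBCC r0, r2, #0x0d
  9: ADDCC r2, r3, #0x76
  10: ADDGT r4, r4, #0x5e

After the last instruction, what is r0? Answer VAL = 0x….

VAL = 0x7f

[0] flags=1000 → (cmp)
[1] flags=1000 VC?T → r0=0x7f
[2] flags=1000 EQ?F → skip
[3] flags=1001 → (cmp)
[4] flags=1001 LT?F → skip
[5] flags=1001 VC?F → skip
[6] flags=1001 VC?F → skip
[7] flags=0011 → (cmp)
[8] flags=0011 CC?F → skip
[9] flags=0011 CC?F → skip
[10] flags=0011 GT?F → skip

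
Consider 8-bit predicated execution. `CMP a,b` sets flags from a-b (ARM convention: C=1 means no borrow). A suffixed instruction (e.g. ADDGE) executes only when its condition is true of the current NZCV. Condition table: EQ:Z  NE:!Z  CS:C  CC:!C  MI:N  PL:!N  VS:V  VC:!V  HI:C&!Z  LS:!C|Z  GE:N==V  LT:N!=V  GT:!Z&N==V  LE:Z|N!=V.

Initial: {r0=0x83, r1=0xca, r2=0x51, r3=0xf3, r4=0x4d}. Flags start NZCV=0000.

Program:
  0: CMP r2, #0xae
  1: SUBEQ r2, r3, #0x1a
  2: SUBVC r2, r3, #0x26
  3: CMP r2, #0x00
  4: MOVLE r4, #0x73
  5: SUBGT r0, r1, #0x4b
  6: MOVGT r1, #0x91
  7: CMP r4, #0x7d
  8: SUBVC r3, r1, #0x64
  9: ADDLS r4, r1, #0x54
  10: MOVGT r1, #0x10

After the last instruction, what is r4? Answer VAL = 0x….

0: ✓ CMP  NZCV=1001
1: · SUBEQ
2: · SUBVC
3: ✓ CMP  NZCV=0010
4: · MOVLE
5: ✓ SUBGT  r0←0x7f
6: ✓ MOVGT  r1←0x91
7: ✓ CMP  NZCV=1000
8: ✓ SUBVC  r3←0x2d
9: ✓ ADDLS  r4←0xe5
10: · MOVGT

VAL = 0xe5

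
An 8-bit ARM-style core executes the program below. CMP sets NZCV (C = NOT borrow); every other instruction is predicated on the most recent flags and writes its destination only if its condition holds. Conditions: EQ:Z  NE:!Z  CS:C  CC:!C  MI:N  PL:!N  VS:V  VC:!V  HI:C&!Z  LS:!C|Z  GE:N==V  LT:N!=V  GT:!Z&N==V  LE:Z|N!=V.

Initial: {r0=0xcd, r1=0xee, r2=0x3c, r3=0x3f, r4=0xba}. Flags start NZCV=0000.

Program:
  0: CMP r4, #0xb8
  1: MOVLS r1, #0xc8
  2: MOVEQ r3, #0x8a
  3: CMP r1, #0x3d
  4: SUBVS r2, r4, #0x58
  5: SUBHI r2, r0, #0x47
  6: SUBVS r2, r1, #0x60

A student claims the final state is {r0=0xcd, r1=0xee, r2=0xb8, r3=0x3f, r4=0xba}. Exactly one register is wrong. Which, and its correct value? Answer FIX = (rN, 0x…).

FIX = (r2, 0x86)

[0] flags=0010 → (cmp)
[1] flags=0010 LS?F → skip
[2] flags=0010 EQ?F → skip
[3] flags=1010 → (cmp)
[4] flags=1010 VS?F → skip
[5] flags=1010 HI?T → r2=0x86
[6] flags=1010 VS?F → skip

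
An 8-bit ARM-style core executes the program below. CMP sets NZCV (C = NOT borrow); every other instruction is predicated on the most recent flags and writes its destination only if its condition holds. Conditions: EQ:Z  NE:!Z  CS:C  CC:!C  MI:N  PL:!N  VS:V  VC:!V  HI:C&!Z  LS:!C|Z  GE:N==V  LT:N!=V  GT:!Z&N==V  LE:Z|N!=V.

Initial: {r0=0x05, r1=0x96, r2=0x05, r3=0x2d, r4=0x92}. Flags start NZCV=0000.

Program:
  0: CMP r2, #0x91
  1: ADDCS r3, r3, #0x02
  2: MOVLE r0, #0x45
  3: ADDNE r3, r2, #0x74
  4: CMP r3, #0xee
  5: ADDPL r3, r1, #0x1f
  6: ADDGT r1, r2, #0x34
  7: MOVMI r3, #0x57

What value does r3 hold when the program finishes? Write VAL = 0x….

VAL = 0x57

[0] flags=0000 → (cmp)
[1] flags=0000 CS?F → skip
[2] flags=0000 LE?F → skip
[3] flags=0000 NE?T → r3=0x79
[4] flags=1001 → (cmp)
[5] flags=1001 PL?F → skip
[6] flags=1001 GT?T → r1=0x39
[7] flags=1001 MI?T → r3=0x57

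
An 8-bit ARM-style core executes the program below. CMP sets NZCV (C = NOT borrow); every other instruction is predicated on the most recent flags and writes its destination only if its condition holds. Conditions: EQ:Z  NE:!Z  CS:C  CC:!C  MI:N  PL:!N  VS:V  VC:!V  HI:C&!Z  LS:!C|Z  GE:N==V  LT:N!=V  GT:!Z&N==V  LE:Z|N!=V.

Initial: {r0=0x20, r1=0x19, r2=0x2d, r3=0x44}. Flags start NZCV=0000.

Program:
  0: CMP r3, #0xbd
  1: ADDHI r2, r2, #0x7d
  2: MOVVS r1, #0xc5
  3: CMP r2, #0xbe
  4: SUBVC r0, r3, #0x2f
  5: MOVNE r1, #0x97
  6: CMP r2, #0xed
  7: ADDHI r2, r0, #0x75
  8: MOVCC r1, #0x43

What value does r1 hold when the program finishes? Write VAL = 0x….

VAL = 0x43

0: ✓ CMP  NZCV=1001
1: · ADDHI
2: ✓ MOVVS  r1←0xc5
3: ✓ CMP  NZCV=0000
4: ✓ SUBVC  r0←0x15
5: ✓ MOVNE  r1←0x97
6: ✓ CMP  NZCV=0000
7: · ADDHI
8: ✓ MOVCC  r1←0x43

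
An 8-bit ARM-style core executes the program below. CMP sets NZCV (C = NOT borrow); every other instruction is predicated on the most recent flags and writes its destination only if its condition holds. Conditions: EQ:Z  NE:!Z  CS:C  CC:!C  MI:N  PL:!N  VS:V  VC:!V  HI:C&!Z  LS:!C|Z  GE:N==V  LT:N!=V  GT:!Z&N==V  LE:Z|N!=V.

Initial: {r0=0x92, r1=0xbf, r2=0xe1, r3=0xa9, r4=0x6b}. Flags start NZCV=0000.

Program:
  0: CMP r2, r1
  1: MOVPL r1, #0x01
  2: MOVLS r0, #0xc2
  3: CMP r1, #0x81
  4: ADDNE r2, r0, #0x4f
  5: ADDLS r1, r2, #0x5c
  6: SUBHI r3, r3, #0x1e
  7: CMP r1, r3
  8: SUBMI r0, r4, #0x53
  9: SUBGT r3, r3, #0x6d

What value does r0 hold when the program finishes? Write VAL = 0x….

VAL = 0x18

0: ✓ CMP  NZCV=0010
1: ✓ MOVPL  r1←0x01
2: · MOVLS
3: ✓ CMP  NZCV=1001
4: ✓ ADDNE  r2←0xe1
5: ✓ ADDLS  r1←0x3d
6: · SUBHI
7: ✓ CMP  NZCV=1001
8: ✓ SUBMI  r0←0x18
9: ✓ SUBGT  r3←0x3c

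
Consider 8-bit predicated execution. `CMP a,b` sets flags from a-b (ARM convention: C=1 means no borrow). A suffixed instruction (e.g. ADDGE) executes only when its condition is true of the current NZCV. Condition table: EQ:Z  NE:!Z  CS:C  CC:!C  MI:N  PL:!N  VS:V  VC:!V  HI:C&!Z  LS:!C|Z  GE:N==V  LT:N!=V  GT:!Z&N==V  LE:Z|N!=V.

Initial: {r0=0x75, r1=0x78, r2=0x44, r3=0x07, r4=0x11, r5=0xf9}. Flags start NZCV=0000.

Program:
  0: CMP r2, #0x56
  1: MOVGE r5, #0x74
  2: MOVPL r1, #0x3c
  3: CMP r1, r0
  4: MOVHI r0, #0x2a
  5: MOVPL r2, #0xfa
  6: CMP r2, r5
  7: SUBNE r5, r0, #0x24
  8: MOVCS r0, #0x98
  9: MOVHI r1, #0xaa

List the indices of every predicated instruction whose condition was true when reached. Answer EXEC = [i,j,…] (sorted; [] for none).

[0] flags=1000 → (cmp)
[1] flags=1000 GE?F → skip
[2] flags=1000 PL?F → skip
[3] flags=0010 → (cmp)
[4] flags=0010 HI?T → r0=0x2a
[5] flags=0010 PL?T → r2=0xfa
[6] flags=0010 → (cmp)
[7] flags=0010 NE?T → r5=0x06
[8] flags=0010 CS?T → r0=0x98
[9] flags=0010 HI?T → r1=0xaa

EXEC = [4,5,7,8,9]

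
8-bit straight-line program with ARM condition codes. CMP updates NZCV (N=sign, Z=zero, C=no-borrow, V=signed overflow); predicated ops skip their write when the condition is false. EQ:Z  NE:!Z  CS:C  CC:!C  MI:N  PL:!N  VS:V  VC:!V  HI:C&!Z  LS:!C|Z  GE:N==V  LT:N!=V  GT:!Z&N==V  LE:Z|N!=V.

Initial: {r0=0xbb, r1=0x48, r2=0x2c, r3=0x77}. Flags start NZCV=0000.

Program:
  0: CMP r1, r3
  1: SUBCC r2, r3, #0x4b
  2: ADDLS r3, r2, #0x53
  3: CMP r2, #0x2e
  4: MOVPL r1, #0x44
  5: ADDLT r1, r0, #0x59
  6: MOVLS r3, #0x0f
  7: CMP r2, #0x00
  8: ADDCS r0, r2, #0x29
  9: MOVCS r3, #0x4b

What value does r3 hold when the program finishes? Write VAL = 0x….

VAL = 0x4b

[0] flags=1000 → (cmp)
[1] flags=1000 CC?T → r2=0x2c
[2] flags=1000 LS?T → r3=0x7f
[3] flags=1000 → (cmp)
[4] flags=1000 PL?F → skip
[5] flags=1000 LT?T → r1=0x14
[6] flags=1000 LS?T → r3=0x0f
[7] flags=0010 → (cmp)
[8] flags=0010 CS?T → r0=0x55
[9] flags=0010 CS?T → r3=0x4b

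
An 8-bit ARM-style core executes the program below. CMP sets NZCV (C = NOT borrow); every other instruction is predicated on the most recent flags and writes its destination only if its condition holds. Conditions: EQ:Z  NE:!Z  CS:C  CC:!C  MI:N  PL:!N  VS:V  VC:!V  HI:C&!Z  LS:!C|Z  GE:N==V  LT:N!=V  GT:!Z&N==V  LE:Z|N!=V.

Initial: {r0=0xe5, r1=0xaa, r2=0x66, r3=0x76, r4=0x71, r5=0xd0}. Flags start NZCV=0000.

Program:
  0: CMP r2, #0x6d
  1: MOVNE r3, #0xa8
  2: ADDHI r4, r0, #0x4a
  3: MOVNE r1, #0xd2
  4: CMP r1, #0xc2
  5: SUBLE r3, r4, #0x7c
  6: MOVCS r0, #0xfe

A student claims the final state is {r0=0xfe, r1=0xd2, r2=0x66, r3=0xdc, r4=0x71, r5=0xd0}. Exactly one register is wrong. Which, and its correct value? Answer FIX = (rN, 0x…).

[0] flags=1000 → (cmp)
[1] flags=1000 NE?T → r3=0xa8
[2] flags=1000 HI?F → skip
[3] flags=1000 NE?T → r1=0xd2
[4] flags=0010 → (cmp)
[5] flags=0010 LE?F → skip
[6] flags=0010 CS?T → r0=0xfe

FIX = (r3, 0xa8)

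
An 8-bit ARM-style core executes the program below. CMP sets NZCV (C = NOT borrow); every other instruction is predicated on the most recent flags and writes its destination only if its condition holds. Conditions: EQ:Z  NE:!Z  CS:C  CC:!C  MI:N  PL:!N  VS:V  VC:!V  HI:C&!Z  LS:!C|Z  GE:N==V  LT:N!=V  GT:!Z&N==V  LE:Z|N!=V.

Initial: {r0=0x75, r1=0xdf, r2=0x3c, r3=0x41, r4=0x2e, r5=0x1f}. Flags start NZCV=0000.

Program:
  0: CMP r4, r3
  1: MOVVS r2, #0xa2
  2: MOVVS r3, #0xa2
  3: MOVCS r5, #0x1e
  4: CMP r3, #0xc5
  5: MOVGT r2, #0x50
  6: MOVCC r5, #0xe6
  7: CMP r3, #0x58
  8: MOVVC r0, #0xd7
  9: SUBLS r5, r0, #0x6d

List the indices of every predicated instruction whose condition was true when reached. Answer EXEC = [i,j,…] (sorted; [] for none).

EXEC = [5,6,8,9]

[0] flags=1000 → (cmp)
[1] flags=1000 VS?F → skip
[2] flags=1000 VS?F → skip
[3] flags=1000 CS?F → skip
[4] flags=0000 → (cmp)
[5] flags=0000 GT?T → r2=0x50
[6] flags=0000 CC?T → r5=0xe6
[7] flags=1000 → (cmp)
[8] flags=1000 VC?T → r0=0xd7
[9] flags=1000 LS?T → r5=0x6a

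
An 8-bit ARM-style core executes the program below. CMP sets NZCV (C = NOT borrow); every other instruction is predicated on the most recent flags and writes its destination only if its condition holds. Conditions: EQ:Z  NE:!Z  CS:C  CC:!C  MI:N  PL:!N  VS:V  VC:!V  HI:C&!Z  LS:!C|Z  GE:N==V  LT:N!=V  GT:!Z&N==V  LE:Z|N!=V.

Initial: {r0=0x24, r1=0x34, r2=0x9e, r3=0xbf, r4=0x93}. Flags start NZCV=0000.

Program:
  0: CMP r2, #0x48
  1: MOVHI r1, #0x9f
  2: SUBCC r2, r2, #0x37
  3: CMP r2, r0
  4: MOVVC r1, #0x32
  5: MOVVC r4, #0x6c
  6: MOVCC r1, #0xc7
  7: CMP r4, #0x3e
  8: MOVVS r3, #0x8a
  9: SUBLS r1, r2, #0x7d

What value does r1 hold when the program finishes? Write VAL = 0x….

0: ✓ CMP  NZCV=0011
1: ✓ MOVHI  r1←0x9f
2: · SUBCC
3: ✓ CMP  NZCV=0011
4: · MOVVC
5: · MOVVC
6: · MOVCC
7: ✓ CMP  NZCV=0011
8: ✓ MOVVS  r3←0x8a
9: · SUBLS

VAL = 0x9f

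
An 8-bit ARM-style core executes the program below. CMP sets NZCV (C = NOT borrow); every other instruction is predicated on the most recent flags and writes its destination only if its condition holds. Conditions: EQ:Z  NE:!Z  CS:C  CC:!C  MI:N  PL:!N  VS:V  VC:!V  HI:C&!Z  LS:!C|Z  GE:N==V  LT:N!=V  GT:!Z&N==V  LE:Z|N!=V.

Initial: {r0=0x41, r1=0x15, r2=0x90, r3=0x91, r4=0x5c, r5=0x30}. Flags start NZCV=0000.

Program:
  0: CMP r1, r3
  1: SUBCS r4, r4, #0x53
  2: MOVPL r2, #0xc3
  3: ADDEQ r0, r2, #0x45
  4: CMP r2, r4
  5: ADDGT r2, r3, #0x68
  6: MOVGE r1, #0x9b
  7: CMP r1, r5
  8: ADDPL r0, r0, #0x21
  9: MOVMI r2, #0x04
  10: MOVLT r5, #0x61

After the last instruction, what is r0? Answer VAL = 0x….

[0] flags=1001 → (cmp)
[1] flags=1001 CS?F → skip
[2] flags=1001 PL?F → skip
[3] flags=1001 EQ?F → skip
[4] flags=0011 → (cmp)
[5] flags=0011 GT?F → skip
[6] flags=0011 GE?F → skip
[7] flags=1000 → (cmp)
[8] flags=1000 PL?F → skip
[9] flags=1000 MI?T → r2=0x04
[10] flags=1000 LT?T → r5=0x61

VAL = 0x41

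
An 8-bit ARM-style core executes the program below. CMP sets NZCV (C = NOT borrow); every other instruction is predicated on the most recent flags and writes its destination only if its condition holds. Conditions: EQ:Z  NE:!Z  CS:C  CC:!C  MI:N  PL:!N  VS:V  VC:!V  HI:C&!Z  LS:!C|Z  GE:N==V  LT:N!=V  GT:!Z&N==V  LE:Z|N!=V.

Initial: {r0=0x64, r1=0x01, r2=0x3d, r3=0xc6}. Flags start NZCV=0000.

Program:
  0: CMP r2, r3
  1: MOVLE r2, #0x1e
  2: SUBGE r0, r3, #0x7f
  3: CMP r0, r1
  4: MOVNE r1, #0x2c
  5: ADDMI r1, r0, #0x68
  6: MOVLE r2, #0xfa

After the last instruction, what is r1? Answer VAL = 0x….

0: ✓ CMP  NZCV=0000
1: · MOVLE
2: ✓ SUBGE  r0←0x47
3: ✓ CMP  NZCV=0010
4: ✓ MOVNE  r1←0x2c
5: · ADDMI
6: · MOVLE

VAL = 0x2c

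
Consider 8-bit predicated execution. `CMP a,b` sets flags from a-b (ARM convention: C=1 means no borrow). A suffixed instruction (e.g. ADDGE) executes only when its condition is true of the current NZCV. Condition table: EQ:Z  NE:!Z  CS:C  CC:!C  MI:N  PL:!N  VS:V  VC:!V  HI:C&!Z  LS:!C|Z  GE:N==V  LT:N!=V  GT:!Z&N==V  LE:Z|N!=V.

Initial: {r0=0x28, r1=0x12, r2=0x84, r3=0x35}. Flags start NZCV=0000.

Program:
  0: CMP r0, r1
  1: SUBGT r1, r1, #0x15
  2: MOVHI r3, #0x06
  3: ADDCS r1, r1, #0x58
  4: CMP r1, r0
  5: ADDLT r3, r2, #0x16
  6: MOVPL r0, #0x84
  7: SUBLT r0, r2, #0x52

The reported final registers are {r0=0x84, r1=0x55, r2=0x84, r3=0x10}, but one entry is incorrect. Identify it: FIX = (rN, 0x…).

[0] flags=0010 → (cmp)
[1] flags=0010 GT?T → r1=0xfd
[2] flags=0010 HI?T → r3=0x06
[3] flags=0010 CS?T → r1=0x55
[4] flags=0010 → (cmp)
[5] flags=0010 LT?F → skip
[6] flags=0010 PL?T → r0=0x84
[7] flags=0010 LT?F → skip

FIX = (r3, 0x06)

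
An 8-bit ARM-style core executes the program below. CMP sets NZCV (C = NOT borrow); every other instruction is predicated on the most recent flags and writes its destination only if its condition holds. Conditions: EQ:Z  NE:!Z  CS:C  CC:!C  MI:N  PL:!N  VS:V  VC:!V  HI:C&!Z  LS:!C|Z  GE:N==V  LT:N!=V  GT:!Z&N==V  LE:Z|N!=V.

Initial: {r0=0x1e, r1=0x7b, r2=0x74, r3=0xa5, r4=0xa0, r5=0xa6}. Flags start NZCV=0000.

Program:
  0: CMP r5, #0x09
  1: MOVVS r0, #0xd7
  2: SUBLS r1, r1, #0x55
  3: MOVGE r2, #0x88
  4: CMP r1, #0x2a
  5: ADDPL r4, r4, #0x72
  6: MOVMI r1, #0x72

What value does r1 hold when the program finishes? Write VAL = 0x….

VAL = 0x7b

0: ✓ CMP  NZCV=1010
1: · MOVVS
2: · SUBLS
3: · MOVGE
4: ✓ CMP  NZCV=0010
5: ✓ ADDPL  r4←0x12
6: · MOVMI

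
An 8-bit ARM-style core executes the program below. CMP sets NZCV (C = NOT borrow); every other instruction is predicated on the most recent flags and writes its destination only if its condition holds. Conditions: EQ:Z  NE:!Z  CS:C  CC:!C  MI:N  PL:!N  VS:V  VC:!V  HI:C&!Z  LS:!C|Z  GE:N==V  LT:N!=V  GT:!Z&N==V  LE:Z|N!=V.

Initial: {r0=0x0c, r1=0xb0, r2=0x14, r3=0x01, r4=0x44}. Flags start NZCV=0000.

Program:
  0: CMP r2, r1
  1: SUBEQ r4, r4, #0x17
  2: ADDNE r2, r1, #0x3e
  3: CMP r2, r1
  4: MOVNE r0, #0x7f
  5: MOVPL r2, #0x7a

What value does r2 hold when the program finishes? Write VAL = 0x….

0: ✓ CMP  NZCV=0000
1: · SUBEQ
2: ✓ ADDNE  r2←0xee
3: ✓ CMP  NZCV=0010
4: ✓ MOVNE  r0←0x7f
5: ✓ MOVPL  r2←0x7a

VAL = 0x7a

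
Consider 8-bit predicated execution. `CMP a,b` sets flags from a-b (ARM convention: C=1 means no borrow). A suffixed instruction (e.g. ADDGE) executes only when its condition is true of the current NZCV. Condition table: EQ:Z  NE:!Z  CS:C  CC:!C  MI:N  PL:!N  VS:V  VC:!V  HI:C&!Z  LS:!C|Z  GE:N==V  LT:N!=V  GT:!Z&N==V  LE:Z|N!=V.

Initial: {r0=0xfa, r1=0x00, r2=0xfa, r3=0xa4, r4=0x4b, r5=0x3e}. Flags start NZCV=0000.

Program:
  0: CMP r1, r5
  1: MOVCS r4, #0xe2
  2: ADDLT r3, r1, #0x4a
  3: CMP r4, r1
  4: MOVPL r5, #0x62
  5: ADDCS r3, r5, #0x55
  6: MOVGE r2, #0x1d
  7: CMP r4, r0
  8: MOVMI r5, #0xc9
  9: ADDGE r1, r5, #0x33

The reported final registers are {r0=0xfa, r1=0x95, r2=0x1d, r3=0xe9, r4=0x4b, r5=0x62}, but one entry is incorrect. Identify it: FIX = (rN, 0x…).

[0] flags=1000 → (cmp)
[1] flags=1000 CS?F → skip
[2] flags=1000 LT?T → r3=0x4a
[3] flags=0010 → (cmp)
[4] flags=0010 PL?T → r5=0x62
[5] flags=0010 CS?T → r3=0xb7
[6] flags=0010 GE?T → r2=0x1d
[7] flags=0000 → (cmp)
[8] flags=0000 MI?F → skip
[9] flags=0000 GE?T → r1=0x95

FIX = (r3, 0xb7)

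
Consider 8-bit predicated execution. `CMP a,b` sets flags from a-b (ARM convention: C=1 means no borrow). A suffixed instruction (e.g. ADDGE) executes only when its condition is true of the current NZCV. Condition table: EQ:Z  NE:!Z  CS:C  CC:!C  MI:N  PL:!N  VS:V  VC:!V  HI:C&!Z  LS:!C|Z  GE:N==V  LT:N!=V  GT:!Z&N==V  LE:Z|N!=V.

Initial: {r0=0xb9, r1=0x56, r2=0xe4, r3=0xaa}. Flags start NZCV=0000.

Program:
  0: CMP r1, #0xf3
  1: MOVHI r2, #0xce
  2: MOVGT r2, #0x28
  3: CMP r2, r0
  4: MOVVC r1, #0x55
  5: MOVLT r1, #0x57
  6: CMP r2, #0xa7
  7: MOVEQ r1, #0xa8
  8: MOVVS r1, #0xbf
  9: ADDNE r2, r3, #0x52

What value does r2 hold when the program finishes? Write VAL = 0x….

[0] flags=0000 → (cmp)
[1] flags=0000 HI?F → skip
[2] flags=0000 GT?T → r2=0x28
[3] flags=0000 → (cmp)
[4] flags=0000 VC?T → r1=0x55
[5] flags=0000 LT?F → skip
[6] flags=1001 → (cmp)
[7] flags=1001 EQ?F → skip
[8] flags=1001 VS?T → r1=0xbf
[9] flags=1001 NE?T → r2=0xfc

VAL = 0xfc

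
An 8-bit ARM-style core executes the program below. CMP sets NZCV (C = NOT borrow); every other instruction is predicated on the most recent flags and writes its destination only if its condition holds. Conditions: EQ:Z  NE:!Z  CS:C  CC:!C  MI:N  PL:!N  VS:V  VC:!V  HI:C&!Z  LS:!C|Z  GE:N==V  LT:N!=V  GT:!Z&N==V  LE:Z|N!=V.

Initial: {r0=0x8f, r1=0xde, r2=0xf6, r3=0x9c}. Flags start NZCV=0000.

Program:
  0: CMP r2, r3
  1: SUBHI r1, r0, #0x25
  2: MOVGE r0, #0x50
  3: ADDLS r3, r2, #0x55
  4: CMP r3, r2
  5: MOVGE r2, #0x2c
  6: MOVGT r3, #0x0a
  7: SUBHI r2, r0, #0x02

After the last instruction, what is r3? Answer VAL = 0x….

VAL = 0x9c

0: ✓ CMP  NZCV=0010
1: ✓ SUBHI  r1←0x6a
2: ✓ MOVGE  r0←0x50
3: · ADDLS
4: ✓ CMP  NZCV=1000
5: · MOVGE
6: · MOVGT
7: · SUBHI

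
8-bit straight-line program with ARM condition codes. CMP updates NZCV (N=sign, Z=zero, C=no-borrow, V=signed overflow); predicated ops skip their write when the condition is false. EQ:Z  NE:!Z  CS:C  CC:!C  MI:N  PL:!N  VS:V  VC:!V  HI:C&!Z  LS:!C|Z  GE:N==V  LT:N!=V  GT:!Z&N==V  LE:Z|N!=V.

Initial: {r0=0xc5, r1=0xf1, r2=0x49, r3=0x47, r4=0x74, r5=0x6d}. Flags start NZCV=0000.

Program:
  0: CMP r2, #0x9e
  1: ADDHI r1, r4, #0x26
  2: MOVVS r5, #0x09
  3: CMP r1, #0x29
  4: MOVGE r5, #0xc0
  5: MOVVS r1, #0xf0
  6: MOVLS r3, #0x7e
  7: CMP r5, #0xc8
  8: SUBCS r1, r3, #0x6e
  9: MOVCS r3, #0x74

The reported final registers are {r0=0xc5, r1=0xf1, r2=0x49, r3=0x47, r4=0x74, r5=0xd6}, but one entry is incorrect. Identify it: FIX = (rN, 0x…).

0: ✓ CMP  NZCV=1001
1: · ADDHI
2: ✓ MOVVS  r5←0x09
3: ✓ CMP  NZCV=1010
4: · MOVGE
5: · MOVVS
6: · MOVLS
7: ✓ CMP  NZCV=0000
8: · SUBCS
9: · MOVCS

FIX = (r5, 0x09)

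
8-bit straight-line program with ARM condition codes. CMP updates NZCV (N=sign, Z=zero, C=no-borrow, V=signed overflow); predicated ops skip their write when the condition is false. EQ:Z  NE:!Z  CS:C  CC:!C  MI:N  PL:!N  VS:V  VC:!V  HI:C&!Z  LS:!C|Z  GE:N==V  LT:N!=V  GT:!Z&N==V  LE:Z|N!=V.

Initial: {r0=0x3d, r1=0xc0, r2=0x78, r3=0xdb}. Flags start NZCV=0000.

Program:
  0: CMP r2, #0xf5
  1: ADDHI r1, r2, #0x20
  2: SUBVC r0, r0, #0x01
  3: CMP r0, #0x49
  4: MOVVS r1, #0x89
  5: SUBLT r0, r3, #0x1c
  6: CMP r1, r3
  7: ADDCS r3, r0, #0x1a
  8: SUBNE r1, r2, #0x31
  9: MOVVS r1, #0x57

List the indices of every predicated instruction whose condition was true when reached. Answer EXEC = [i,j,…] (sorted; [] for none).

EXEC = [5,8]

0: ✓ CMP  NZCV=1001
1: · ADDHI
2: · SUBVC
3: ✓ CMP  NZCV=1000
4: · MOVVS
5: ✓ SUBLT  r0←0xbf
6: ✓ CMP  NZCV=1000
7: · ADDCS
8: ✓ SUBNE  r1←0x47
9: · MOVVS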